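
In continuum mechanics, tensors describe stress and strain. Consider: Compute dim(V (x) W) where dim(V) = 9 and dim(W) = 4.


The dimension of a tensor product is the product of dimensions.
dim(V) = 9, dim(W) = 4
dim(V (x) W) = 9 * 4 = 36

36


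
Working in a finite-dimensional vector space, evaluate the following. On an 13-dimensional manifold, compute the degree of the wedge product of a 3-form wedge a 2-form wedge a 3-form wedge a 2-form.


The degree of a wedge product is the sum of the degrees of the individual forms.
Degrees: 3, 2, 3, 2
Total degree = 3 + 2 + 3 + 2 = 10

10


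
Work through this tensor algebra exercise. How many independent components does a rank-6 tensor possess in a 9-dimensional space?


The number of components of a rank-r tensor in d dimensions is d^r.
Here d = 9 and r = 6.
9^6 = 531441

531441


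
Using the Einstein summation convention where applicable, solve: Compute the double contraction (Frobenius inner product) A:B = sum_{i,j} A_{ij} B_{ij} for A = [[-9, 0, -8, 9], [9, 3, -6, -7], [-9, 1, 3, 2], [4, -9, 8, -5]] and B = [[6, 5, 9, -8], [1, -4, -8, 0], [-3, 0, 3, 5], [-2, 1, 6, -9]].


A:B = sum over all i,j of A_{ij} * B_{ij}.
Row 1: -9*6=-54, 0*5=0, -8*9=-72, 9*-8=-72 => row sum = -198
Row 2: 9*1=9, 3*-4=-12, -6*-8=48, -7*0=0 => row sum = 45
Row 3: -9*-3=27, 1*0=0, 3*3=9, 2*5=10 => row sum = 46
Row 4: 4*-2=-8, -9*1=-9, 8*6=48, -5*-9=45 => row sum = 76
Total = -198 + 45 + 46 + 76 = -31

-31


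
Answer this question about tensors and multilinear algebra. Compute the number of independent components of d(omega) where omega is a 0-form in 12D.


The exterior derivative of a p-form is a (p+1)-form.
Its number of independent components is C(n, p+1).
n = 12, p+1 = 1
C(12, 1) = 12

12


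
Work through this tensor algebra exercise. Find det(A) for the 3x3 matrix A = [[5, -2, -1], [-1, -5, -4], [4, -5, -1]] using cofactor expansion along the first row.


Expanding along the first row, det(A) = a11*M_11 - a12*M_12 + a13*M_13, where M_1j is the (1,j) minor.
Minor M_11 = -5*-1 - -4*-5 = -15
Minor M_12 = -1*-1 - -4*4 = 17
Minor M_13 = -1*-5 - -5*4 = 25
det = 5*(-15) - -2*(17) + -1*(25)
    = -75 - -34 + -25
    = -66

-66


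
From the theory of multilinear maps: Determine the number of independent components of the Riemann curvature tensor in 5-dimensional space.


The Riemann tensor in d dimensions has d^2(d^2 - 1)/12 independent components.
d = 5, so d^2 = 25
d^2 - 1 = 24
d^2(d^2 - 1) = 25 * 24 = 600
Divide by 12: 600 / 12 = 50

50


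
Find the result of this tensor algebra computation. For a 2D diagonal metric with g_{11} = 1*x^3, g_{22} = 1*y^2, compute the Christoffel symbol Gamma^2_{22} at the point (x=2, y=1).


For a diagonal metric, Gamma^k_{ij} = (1/2) g^{kk} (dg_{ik}/dx_j + dg_{jk}/dx_i - dg_{ij}/dx_k).
The metric is diagonal, so g_{ab} = 0 for a != b.
At the given point: g_{11} = 8, g_{22} = 1
g^{22} = 1/1
dg_{22}/dx_2 = dg_{22}/dx_2 = 2
dg_{22}/dx_2 = dg_{22}/dx_2 = 2
dg_{22}/dx_2 = dg_{22}/dx_2 = 2
Numerator = 2 + 2 - 2 = 2
Gamma^2_{22} = 2 / (2 * 1) = 1

1


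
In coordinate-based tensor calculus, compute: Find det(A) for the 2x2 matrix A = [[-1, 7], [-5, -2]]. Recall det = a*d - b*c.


For a 2x2 matrix [[a, b], [c, d]], det = a*d - b*c.
a = -1, b = 7, c = -5, d = -2
a*d = -1 * -2 = 2
b*c = 7 * -5 = -35
det = 2 - -35 = 37

37


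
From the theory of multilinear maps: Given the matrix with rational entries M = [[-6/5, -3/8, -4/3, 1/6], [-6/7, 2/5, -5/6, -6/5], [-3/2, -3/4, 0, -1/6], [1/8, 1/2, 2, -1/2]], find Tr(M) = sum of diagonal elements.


The trace is the sum of diagonal entries.
Diagonal: M[1,1] = -6/5, M[2,2] = 2/5, M[3,3] = 0, M[4,4] = -1/2
Tr(M) = -6/5 + 2/5 + 0 + -1/2
Computing step by step:
After adding M[1,1]: -6/5
After adding M[2,2]: -4/5
After adding M[3,3]: -4/5
After adding M[4,4]: -13/10
Tr(M) = -13/10

-13/10


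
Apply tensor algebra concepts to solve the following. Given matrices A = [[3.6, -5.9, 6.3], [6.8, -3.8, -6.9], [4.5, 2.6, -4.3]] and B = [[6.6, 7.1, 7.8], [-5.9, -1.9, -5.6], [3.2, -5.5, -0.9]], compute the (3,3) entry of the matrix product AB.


(AB)_{ij} = sum_k A_{ik} B_{kj}.
For i=3, j=3:
A_{31} * B_{13} = 4.5 * 7.8 = 35.1
A_{32} * B_{23} = 2.6 * -5.6 = -14.56
A_{33} * B_{33} = -4.3 * -0.9 = 3.87
Sum = 35.1 + -14.56 + 3.87 = 24.41

24.41


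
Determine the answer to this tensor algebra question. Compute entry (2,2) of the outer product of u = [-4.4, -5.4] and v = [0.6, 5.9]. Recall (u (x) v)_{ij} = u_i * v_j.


The outer product entry T_{ij} = u_i * v_j.
We need i=2, j=2.
u_2 = -5.4, v_2 = 5.9
T_{2,2} = -5.4 * 5.9 = -31.86

-31.86


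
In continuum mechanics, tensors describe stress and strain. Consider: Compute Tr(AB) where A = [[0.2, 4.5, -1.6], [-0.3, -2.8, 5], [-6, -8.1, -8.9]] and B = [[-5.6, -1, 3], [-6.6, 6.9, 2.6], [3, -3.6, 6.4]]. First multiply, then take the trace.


Tr(AB) = sum_i (AB)_{ii} where (AB)_{ii} = sum_k A_{ik} B_{ki}.
(AB)_{11} = 0.2*-5.6 + 4.5*-6.6 + -1.6*3 = -35.62
(AB)_{22} = -0.3*-1 + -2.8*6.9 + 5*-3.6 = -37.02
(AB)_{33} = -6*3 + -8.1*2.6 + -8.9*6.4 = -96.02
Tr(AB) = -35.62 + -37.02 + -96.02 = -168.66

-168.66


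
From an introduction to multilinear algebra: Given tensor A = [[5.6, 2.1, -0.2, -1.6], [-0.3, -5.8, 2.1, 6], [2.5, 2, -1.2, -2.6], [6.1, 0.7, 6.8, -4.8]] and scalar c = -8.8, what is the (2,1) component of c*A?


Scalar multiplication: (cA)_{ij} = c * A_{ij}.
c = -8.8
A_{21} = -0.3
(cA)_{21} = -8.8 * -0.3 = 2.64

2.64


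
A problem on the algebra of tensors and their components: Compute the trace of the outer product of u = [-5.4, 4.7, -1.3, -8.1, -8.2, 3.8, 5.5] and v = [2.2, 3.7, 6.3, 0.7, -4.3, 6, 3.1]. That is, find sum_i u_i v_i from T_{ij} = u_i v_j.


The outer product gives T_{ij} = u_i v_j.
The trace (contraction) is Tr(T) = sum_i T_{ii} = sum_i u_i v_i.
Diagonal entries:
T_{11} = u_1 * v_1 = -5.4 * 2.2 = -11.88
T_{22} = u_2 * v_2 = 4.7 * 3.7 = 17.39
T_{33} = u_3 * v_3 = -1.3 * 6.3 = -8.19
T_{44} = u_4 * v_4 = -8.1 * 0.7 = -5.67
T_{55} = u_5 * v_5 = -8.2 * -4.3 = 35.26
T_{66} = u_6 * v_6 = 3.8 * 6 = 22.8
T_{77} = u_7 * v_7 = 5.5 * 3.1 = 17.05
Tr(T) = -11.88 + 17.39 + -8.19 + -5.67 + 35.26 + 22.8 + 17.05 = 66.76

66.76


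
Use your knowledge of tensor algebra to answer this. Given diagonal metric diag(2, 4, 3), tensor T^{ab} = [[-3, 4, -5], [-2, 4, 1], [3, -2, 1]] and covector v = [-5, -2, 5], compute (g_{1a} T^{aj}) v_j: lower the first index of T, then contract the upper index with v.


Step 1: lower the first index. For a diagonal metric, g_{ia} T^{aj} = g_{ii} T^{ij} (no sum on i).
g_{11} = 2
S_1{}^1 = 2 * T^{11} = 2 * -3 = -6
S_1{}^2 = 2 * T^{12} = 2 * 4 = 8
S_1{}^3 = 2 * T^{13} = 2 * -5 = -10
Step 2: contract S_1{}^j with v_j.
S_1{}^1 * v_1 = -6 * -5 = 30
S_1{}^2 * v_2 = 8 * -2 = -16
S_1{}^3 * v_3 = -10 * 5 = -50
Result = 30 + -16 + -50 = -36

-36


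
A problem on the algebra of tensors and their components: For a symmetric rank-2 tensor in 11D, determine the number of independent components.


A symmetric rank-2 tensor in d dimensions has d(d+1)/2 independent components.
d = 11
d(d+1)/2 = 11 * 12 / 2 = 132 / 2 = 66

66


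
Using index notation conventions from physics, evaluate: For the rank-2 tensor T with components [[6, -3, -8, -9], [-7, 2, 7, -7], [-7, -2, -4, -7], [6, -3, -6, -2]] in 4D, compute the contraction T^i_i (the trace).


The contraction (trace) of a rank-2 tensor is the sum of its diagonal elements.
Diagonal entries: A[1,1] = 6, A[2,2] = 2, A[3,3] = -4, A[4,4] = -2
Tr(A) = 6 + 2 + -4 + -2 = 2

2


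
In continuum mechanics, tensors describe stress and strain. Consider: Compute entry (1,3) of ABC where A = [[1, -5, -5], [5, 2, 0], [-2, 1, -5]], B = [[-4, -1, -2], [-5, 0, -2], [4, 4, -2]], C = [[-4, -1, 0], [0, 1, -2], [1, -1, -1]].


(ABC)_{13} = sum_m (AB)_{1m} C_{m3}. First compute row 1 of AB.
(AB)_{11} = 1*-4 + -5*-5 + -5*4 = 1
(AB)_{12} = 1*-1 + -5*0 + -5*4 = -21
(AB)_{13} = 1*-2 + -5*-2 + -5*-2 = 18
Now contract with column 3 of C:
(AB)_{11} * C_{13} = 1 * 0 = 0
(AB)_{12} * C_{23} = -21 * -2 = 42
(AB)_{13} * C_{33} = 18 * -1 = -18
(ABC)_{13} = 0 + 42 + -18 = 24

24


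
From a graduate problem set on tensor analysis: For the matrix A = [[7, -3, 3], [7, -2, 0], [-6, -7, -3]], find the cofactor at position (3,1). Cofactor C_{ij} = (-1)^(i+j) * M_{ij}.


To find cofactor C_{31}, delete row 3 and column 1.
The resulting 2x2 submatrix is: [[-3, 3], [-2, 0]]
Minor M_{31} = -3*0 - 3*-2
  = 0 - -6 = 6
Sign = (-1)^(3+1) = (-1)^4 = 1
Cofactor C_{31} = 1 * 6 = 6

6


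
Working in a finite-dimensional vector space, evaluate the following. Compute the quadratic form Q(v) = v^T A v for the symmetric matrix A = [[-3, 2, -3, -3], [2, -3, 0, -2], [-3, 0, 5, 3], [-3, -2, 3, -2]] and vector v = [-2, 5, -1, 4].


First compute Av:
(Av)_1 = -3*-2 + 2*5 + -3*-1 + -3*4 = 7
(Av)_2 = 2*-2 + -3*5 + 0*-1 + -2*4 = -27
(Av)_3 = -3*-2 + 0*5 + 5*-1 + 3*4 = 13
(Av)_4 = -3*-2 + -2*5 + 3*-1 + -2*4 = -15
Av = [7, -27, 13, -15]
Then v^T (Av) = -2*7 + 5*-27 + -1*13 + 4*-15
= -14 + -135 + -13 + -60 = -222

-222


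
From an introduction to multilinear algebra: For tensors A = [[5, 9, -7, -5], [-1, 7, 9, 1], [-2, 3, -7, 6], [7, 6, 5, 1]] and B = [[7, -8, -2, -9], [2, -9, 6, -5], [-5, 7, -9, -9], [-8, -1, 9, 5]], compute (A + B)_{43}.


Tensor addition is component-wise: (A + B)_{ij} = A_{ij} + B_{ij}.
A_{43} = 5
B_{43} = 9
(A + B)_{43} = 5 + 9 = 14

14


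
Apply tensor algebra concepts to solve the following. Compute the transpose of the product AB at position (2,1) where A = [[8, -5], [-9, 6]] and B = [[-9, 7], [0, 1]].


(AB)^T_{ij} = (AB)_{ji} = sum_k A_{jk} B_{ki}.
For i=2, j=1 we need (AB)_{12}:
A_{11} * B_{12} = 8 * 7 = 56
A_{12} * B_{22} = -5 * 1 = -5
Sum = 56 + -5 = 51

51


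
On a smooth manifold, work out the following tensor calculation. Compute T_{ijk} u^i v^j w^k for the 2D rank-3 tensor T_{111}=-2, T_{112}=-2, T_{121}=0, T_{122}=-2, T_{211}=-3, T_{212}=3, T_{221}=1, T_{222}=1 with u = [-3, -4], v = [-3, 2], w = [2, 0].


S = sum over i,j,k of T_{ijk} u_i v_j w_k. Expanding all 8 terms:
T_{111}*u_1*v_1*w_1 = -2*-3*-3*2 = -36  (running total: -36)
T_{112}*u_1*v_1*w_2 = -2*-3*-3*0 = 0  (running total: -36)
T_{121}*u_1*v_2*w_1 = 0*-3*2*2 = 0  (running total: -36)
T_{122}*u_1*v_2*w_2 = -2*-3*2*0 = 0  (running total: -36)
T_{211}*u_2*v_1*w_1 = -3*-4*-3*2 = -72  (running total: -108)
T_{212}*u_2*v_1*w_2 = 3*-4*-3*0 = 0  (running total: -108)
T_{221}*u_2*v_2*w_1 = 1*-4*2*2 = -16  (running total: -124)
T_{222}*u_2*v_2*w_2 = 1*-4*2*0 = 0  (running total: -124)
S = -124

-124


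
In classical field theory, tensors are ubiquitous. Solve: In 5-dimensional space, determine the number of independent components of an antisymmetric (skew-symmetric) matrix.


An antisymmetric rank-2 tensor satisfies A_{ij} = -A_{ji}, so diagonal entries are zero.
The independent components are the upper-triangular entries: C(n, 2) = n(n-1)/2.
n = 5
C(5, 2) = 5 * 4 / 2 = 20 / 2 = 10

10


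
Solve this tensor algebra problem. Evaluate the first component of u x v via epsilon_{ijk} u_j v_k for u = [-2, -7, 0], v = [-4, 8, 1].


(u x v)_1 = sum_{j,k} epsilon_{1jk} u_j v_k. Only permutations of (1,2,3) contribute; the two non-zero terms are:
eps_{123} u_2 v_3 = 1 * -7 * 1 = -7
eps_{132} u_3 v_2 = -1 * 0 * 8 = 0
(u x v)_1 = -7

-7


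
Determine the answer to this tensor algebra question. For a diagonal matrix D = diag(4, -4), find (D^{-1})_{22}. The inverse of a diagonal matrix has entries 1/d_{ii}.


For a diagonal matrix, the inverse has entries (D^{-1})_{ii} = 1/d_{ii}.
The diagonal entries are: d_{11} = 4, d_{22} = -4
We need (D^{-1})_{22} = 1/d_{22} = 1/-4 = -1/4

-1/4


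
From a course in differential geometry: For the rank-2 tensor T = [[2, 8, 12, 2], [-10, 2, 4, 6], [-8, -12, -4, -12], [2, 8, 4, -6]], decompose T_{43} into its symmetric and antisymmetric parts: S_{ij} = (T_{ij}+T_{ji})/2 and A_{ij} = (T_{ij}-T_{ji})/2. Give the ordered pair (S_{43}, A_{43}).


T_{43} = 4
T_{34} = -12
S_{43} = (4 + -12)/2 = -8/2 = -4
A_{43} = (4 - -12)/2 = 16/2 = 8
Check: S + A = -4 + 8 = 4 = T_{43}.

(-4, 8)


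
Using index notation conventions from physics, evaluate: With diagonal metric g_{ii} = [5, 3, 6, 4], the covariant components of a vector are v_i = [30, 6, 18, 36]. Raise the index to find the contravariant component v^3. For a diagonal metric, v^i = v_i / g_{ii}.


To raise an index with a diagonal metric: v^i = v_i / g_{ii}.
For index 3: v_3 = 18, g_{33} = 6
v^3 = 18 / 6 = 3

3


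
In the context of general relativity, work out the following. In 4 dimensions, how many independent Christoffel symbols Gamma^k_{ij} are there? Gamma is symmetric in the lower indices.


Christoffel symbols Gamma^k_{ij} are symmetric in i,j, so there are d * d(d+1)/2 independent symbols.
d = 4
d(d+1)/2 = 4 * 5 / 2 = 10
Total = 4 * 10 = 40

40


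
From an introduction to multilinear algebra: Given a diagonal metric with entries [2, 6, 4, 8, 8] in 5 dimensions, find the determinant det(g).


For a diagonal metric, the determinant is the product of diagonal entries.
Diagonal entries: 2, 6, 4, 8, 8
det(g) = 2 * 6 * 4 * 8 * 8 = 3072

3072


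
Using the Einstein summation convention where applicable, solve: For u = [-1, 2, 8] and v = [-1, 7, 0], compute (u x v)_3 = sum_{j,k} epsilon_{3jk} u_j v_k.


(u x v)_3 = sum_{j,k} epsilon_{3jk} u_j v_k. Only permutations of (1,2,3) contribute; the two non-zero terms are:
eps_{312} u_1 v_2 = 1 * -1 * 7 = -7
eps_{321} u_2 v_1 = -1 * 2 * -1 = 2
(u x v)_3 = -5

-5


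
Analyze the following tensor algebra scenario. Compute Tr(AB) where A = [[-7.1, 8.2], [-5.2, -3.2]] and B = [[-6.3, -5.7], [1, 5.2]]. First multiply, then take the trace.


Tr(AB) = sum_i (AB)_{ii} where (AB)_{ii} = sum_k A_{ik} B_{ki}.
(AB)_{11} = -7.1*-6.3 + 8.2*1 = 52.93
(AB)_{22} = -5.2*-5.7 + -3.2*5.2 = 13
Tr(AB) = 52.93 + 13 = 65.93

65.93


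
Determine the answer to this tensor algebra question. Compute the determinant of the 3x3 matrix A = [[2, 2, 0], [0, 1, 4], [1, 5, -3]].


Expanding along the first row, det(A) = a11*M_11 - a12*M_12 + a13*M_13, where M_1j is the (1,j) minor.
Minor M_11 = 1*-3 - 4*5 = -23
Minor M_12 = 0*-3 - 4*1 = -4
Minor M_13 = 0*5 - 1*1 = -1
det = 2*(-23) - 2*(-4) + 0*(-1)
    = -46 - -8 + 0
    = -38

-38


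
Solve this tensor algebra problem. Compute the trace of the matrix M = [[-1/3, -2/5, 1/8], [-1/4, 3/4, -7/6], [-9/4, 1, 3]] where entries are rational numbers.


The trace is the sum of diagonal entries.
Diagonal: M[1,1] = -1/3, M[2,2] = 3/4, M[3,3] = 3
Tr(M) = -1/3 + 3/4 + 3
Computing step by step:
After adding M[1,1]: -1/3
After adding M[2,2]: 5/12
After adding M[3,3]: 41/12
Tr(M) = 41/12

41/12


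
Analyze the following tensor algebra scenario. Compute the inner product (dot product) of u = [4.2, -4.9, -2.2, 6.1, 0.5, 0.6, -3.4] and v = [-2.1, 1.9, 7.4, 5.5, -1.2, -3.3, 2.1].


The inner product u . v = sum of u_i * v_i.
Term-by-term: 4.2 * -2.1, -4.9 * 1.9, -2.2 * 7.4, 6.1 * 5.5, 0.5 * -1.2, 0.6 * -3.3, -3.4 * 2.1
Products: -8.82, -9.31, -16.28, 33.55, -0.6, -1.98, -7.14
Sum = -8.82 + -9.31 + -16.28 + 33.55 + -0.6 + -1.98 + -7.14 = -10.58

-10.58


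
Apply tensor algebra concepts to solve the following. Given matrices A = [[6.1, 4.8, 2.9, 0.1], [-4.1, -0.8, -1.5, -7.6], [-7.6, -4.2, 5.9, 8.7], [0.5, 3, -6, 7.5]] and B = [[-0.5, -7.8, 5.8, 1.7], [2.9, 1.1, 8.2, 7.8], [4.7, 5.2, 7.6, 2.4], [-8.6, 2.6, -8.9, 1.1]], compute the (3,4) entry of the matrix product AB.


(AB)_{ij} = sum_k A_{ik} B_{kj}.
For i=3, j=4:
A_{31} * B_{14} = -7.6 * 1.7 = -12.92
A_{32} * B_{24} = -4.2 * 7.8 = -32.76
A_{33} * B_{34} = 5.9 * 2.4 = 14.16
A_{34} * B_{44} = 8.7 * 1.1 = 9.57
Sum = -12.92 + -32.76 + 14.16 + 9.57 = -21.95

-21.95


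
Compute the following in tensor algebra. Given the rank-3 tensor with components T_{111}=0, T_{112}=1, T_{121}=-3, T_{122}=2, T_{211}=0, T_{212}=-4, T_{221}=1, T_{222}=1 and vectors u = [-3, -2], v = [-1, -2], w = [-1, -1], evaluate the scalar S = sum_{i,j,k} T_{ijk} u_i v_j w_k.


S = sum over i,j,k of T_{ijk} u_i v_j w_k. Expanding all 8 terms:
T_{111}*u_1*v_1*w_1 = 0*-3*-1*-1 = 0  (running total: 0)
T_{112}*u_1*v_1*w_2 = 1*-3*-1*-1 = -3  (running total: -3)
T_{121}*u_1*v_2*w_1 = -3*-3*-2*-1 = 18  (running total: 15)
T_{122}*u_1*v_2*w_2 = 2*-3*-2*-1 = -12  (running total: 3)
T_{211}*u_2*v_1*w_1 = 0*-2*-1*-1 = 0  (running total: 3)
T_{212}*u_2*v_1*w_2 = -4*-2*-1*-1 = 8  (running total: 11)
T_{221}*u_2*v_2*w_1 = 1*-2*-2*-1 = -4  (running total: 7)
T_{222}*u_2*v_2*w_2 = 1*-2*-2*-1 = -4  (running total: 3)
S = 3

3


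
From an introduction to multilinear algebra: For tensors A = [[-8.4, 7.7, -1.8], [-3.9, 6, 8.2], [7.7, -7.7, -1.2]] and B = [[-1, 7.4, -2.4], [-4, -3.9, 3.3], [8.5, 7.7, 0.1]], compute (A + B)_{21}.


Tensor addition is component-wise: (A + B)_{ij} = A_{ij} + B_{ij}.
A_{21} = -3.9
B_{21} = -4
(A + B)_{21} = -3.9 + -4 = -7.9

-7.9


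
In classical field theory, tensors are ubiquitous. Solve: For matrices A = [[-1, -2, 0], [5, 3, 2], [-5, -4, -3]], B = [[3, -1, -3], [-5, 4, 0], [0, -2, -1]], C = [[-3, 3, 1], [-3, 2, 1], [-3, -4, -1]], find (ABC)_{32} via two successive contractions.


(ABC)_{32} = sum_m (AB)_{3m} C_{m2}. First compute row 3 of AB.
(AB)_{31} = -5*3 + -4*-5 + -3*0 = 5
(AB)_{32} = -5*-1 + -4*4 + -3*-2 = -5
(AB)_{33} = -5*-3 + -4*0 + -3*-1 = 18
Now contract with column 2 of C:
(AB)_{31} * C_{12} = 5 * 3 = 15
(AB)_{32} * C_{22} = -5 * 2 = -10
(AB)_{33} * C_{32} = 18 * -4 = -72
(ABC)_{32} = 15 + -10 + -72 = -67

-67


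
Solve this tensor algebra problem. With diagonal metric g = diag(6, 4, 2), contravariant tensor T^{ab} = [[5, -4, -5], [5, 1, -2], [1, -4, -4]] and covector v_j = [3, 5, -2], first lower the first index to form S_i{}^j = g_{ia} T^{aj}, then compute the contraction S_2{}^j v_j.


Step 1: lower the first index. For a diagonal metric, g_{ia} T^{aj} = g_{ii} T^{ij} (no sum on i).
g_{22} = 4
S_2{}^1 = 4 * T^{21} = 4 * 5 = 20
S_2{}^2 = 4 * T^{22} = 4 * 1 = 4
S_2{}^3 = 4 * T^{23} = 4 * -2 = -8
Step 2: contract S_2{}^j with v_j.
S_2{}^1 * v_1 = 20 * 3 = 60
S_2{}^2 * v_2 = 4 * 5 = 20
S_2{}^3 * v_3 = -8 * -2 = 16
Result = 60 + 20 + 16 = 96

96


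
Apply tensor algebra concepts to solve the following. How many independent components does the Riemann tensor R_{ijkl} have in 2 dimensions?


The Riemann tensor in d dimensions has d^2(d^2 - 1)/12 independent components.
d = 2, so d^2 = 4
d^2 - 1 = 3
d^2(d^2 - 1) = 4 * 3 = 12
Divide by 12: 12 / 12 = 1

1


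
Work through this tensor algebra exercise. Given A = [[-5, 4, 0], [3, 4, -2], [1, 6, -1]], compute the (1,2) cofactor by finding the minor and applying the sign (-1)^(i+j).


To find cofactor C_{12}, delete row 1 and column 2.
The resulting 2x2 submatrix is: [[3, -2], [1, -1]]
Minor M_{12} = 3*-1 - -2*1
  = -3 - -2 = -1
Sign = (-1)^(1+2) = (-1)^3 = -1
Cofactor C_{12} = -1 * -1 = 1

1


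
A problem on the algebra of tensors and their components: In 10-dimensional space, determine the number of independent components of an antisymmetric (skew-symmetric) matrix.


An antisymmetric rank-2 tensor satisfies A_{ij} = -A_{ji}, so diagonal entries are zero.
The independent components are the upper-triangular entries: C(n, 2) = n(n-1)/2.
n = 10
C(10, 2) = 10 * 9 / 2 = 90 / 2 = 45

45


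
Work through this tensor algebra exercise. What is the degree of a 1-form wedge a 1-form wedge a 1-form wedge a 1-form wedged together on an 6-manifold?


The degree of a wedge product is the sum of the degrees of the individual forms.
Degrees: 1, 1, 1, 1
Total degree = 1 + 1 + 1 + 1 = 4

4


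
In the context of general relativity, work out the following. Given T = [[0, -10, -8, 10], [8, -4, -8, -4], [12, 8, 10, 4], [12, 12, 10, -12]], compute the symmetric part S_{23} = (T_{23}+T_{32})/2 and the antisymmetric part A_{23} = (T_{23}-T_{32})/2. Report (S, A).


T_{23} = -8
T_{32} = 8
S_{23} = (-8 + 8)/2 = 0/2 = 0
A_{23} = (-8 - 8)/2 = -16/2 = -8
Check: S + A = 0 + -8 = -8 = T_{23}.

(0, -8)


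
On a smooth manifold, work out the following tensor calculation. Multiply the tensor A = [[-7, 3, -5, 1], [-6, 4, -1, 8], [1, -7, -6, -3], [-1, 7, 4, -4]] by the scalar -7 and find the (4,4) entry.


Scalar multiplication: (cA)_{ij} = c * A_{ij}.
c = -7
A_{44} = -4
(cA)_{44} = -7 * -4 = 28

28


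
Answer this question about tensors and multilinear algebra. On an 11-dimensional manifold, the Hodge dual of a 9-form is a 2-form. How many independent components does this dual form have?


The Hodge dual of a p-form on an n-dimensional manifold is an (n-p)-form.
n = 11, p = 9, so dual degree = 11 - 9 = 2
The number of components is C(n, n-p) = C(11, 2) = 55

55


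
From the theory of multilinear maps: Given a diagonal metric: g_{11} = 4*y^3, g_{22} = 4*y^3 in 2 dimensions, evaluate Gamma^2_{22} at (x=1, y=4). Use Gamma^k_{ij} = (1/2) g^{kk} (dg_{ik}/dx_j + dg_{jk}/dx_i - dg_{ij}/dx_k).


For a diagonal metric, Gamma^k_{ij} = (1/2) g^{kk} (dg_{ik}/dx_j + dg_{jk}/dx_i - dg_{ij}/dx_k).
The metric is diagonal, so g_{ab} = 0 for a != b.
At the given point: g_{11} = 256, g_{22} = 256
g^{22} = 1/256
dg_{22}/dx_2 = dg_{22}/dx_2 = 192
dg_{22}/dx_2 = dg_{22}/dx_2 = 192
dg_{22}/dx_2 = dg_{22}/dx_2 = 192
Numerator = 192 + 192 - 192 = 192
Gamma^2_{22} = 192 / (2 * 256) = 3/8

3/8


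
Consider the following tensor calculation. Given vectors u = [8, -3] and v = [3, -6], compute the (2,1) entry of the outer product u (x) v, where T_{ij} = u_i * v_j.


The outer product entry T_{ij} = u_i * v_j.
We need i=2, j=1.
u_2 = -3, v_1 = 3
T_{2,1} = -3 * 3 = -9

-9


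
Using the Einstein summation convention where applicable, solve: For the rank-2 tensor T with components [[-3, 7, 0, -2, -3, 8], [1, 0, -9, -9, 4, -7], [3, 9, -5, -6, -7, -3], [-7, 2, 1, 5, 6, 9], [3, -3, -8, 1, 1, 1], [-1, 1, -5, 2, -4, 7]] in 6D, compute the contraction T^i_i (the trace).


The contraction (trace) of a rank-2 tensor is the sum of its diagonal elements.
Diagonal entries: A[1,1] = -3, A[2,2] = 0, A[3,3] = -5, A[4,4] = 5, A[5,5] = 1, A[6,6] = 7
Tr(A) = -3 + 0 + -5 + 5 + 1 + 7 = 5

5


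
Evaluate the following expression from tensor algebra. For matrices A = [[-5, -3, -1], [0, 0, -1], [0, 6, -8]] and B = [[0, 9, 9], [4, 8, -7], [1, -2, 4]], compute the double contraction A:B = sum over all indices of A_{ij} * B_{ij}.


A:B = sum over all i,j of A_{ij} * B_{ij}.
Row 1: -5*0=0, -3*9=-27, -1*9=-9 => row sum = -36
Row 2: 0*4=0, 0*8=0, -1*-7=7 => row sum = 7
Row 3: 0*1=0, 6*-2=-12, -8*4=-32 => row sum = -44
Total = -36 + 7 + -44 = -73

-73


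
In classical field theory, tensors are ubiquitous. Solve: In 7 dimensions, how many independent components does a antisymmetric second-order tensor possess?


A antisymmetric rank-2 tensor in d dimensions has d(d-1)/2 independent components.
d = 7
d(d-1)/2 = 7 * 6 / 2 = 42 / 2 = 21

21


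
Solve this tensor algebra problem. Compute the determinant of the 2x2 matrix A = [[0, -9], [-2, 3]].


For a 2x2 matrix [[a, b], [c, d]], det = a*d - b*c.
a = 0, b = -9, c = -2, d = 3
a*d = 0 * 3 = 0
b*c = -9 * -2 = 18
det = 0 - 18 = -18

-18


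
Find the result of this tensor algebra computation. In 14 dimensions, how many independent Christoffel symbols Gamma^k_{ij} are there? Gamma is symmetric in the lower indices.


Christoffel symbols Gamma^k_{ij} are symmetric in i,j, so there are d * d(d+1)/2 independent symbols.
d = 14
d(d+1)/2 = 14 * 15 / 2 = 105
Total = 14 * 105 = 1470

1470


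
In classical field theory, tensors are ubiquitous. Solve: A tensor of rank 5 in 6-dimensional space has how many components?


The number of components of a rank-r tensor in d dimensions is d^r.
Here d = 6 and r = 5.
6^5 = 7776

7776


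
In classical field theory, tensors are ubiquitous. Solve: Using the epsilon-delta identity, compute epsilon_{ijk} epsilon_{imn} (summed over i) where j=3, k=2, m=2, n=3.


Using the identity: epsilon_{ijk} epsilon_{imn} = delta_{jm} delta_{kn} - delta_{jn} delta_{km}.
delta_{32} = 0
delta_{23} = 0
delta_{33} = 1
delta_{22} = 1
Result = 0 * 0 - 1 * 1 = 0 - 1 = -1

-1


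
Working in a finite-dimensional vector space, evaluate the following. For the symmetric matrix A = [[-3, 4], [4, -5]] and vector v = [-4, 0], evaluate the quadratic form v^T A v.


First compute Av:
(Av)_1 = -3*-4 + 4*0 = 12
(Av)_2 = 4*-4 + -5*0 = -16
Av = [12, -16]
Then v^T (Av) = -4*12 + 0*-16
= -48 + 0 = -48

-48


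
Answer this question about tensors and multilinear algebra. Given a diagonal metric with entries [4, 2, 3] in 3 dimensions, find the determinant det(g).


For a diagonal metric, the determinant is the product of diagonal entries.
Diagonal entries: 4, 2, 3
det(g) = 4 * 2 * 3 = 24

24


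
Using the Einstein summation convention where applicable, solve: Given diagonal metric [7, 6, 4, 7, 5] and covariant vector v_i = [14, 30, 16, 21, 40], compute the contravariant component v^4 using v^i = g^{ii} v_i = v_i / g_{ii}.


To raise an index with a diagonal metric: v^i = v_i / g_{ii}.
For index 4: v_4 = 21, g_{44} = 7
v^4 = 21 / 7 = 3

3


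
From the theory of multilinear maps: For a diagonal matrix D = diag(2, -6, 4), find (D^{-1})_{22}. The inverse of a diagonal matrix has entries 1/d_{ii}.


For a diagonal matrix, the inverse has entries (D^{-1})_{ii} = 1/d_{ii}.
The diagonal entries are: d_{11} = 2, d_{22} = -6, d_{33} = 4
We need (D^{-1})_{22} = 1/d_{22} = 1/-6 = -1/6

-1/6


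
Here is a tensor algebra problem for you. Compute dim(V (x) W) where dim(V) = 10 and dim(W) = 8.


The dimension of a tensor product is the product of dimensions.
dim(V) = 10, dim(W) = 8
dim(V (x) W) = 10 * 8 = 80

80


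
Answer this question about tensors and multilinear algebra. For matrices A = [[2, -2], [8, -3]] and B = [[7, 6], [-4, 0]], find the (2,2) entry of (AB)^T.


(AB)^T_{ij} = (AB)_{ji} = sum_k A_{jk} B_{ki}.
For i=2, j=2 we need (AB)_{22}:
A_{21} * B_{12} = 8 * 6 = 48
A_{22} * B_{22} = -3 * 0 = 0
Sum = 48 + 0 = 48

48


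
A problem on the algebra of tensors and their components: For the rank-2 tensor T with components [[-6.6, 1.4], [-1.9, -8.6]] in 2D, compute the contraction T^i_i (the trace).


The contraction (trace) of a rank-2 tensor is the sum of its diagonal elements.
Diagonal entries: A[1,1] = -6.6, A[2,2] = -8.6
Tr(A) = -6.6 + -8.6 = -15.2

-15.2


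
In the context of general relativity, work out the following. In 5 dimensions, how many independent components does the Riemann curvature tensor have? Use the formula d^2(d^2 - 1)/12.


The Riemann tensor in d dimensions has d^2(d^2 - 1)/12 independent components.
d = 5, so d^2 = 25
d^2 - 1 = 24
d^2(d^2 - 1) = 25 * 24 = 600
Divide by 12: 600 / 12 = 50

50


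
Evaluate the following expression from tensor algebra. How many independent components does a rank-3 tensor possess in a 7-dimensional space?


The number of components of a rank-r tensor in d dimensions is d^r.
Here d = 7 and r = 3.
7^3 = 343

343


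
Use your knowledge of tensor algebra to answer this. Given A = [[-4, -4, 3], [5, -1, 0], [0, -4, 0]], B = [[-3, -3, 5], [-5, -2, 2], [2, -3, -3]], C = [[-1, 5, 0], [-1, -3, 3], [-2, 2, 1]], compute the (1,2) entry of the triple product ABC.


(ABC)_{12} = sum_m (AB)_{1m} C_{m2}. First compute row 1 of AB.
(AB)_{11} = -4*-3 + -4*-5 + 3*2 = 38
(AB)_{12} = -4*-3 + -4*-2 + 3*-3 = 11
(AB)_{13} = -4*5 + -4*2 + 3*-3 = -37
Now contract with column 2 of C:
(AB)_{11} * C_{12} = 38 * 5 = 190
(AB)_{12} * C_{22} = 11 * -3 = -33
(AB)_{13} * C_{32} = -37 * 2 = -74
(ABC)_{12} = 190 + -33 + -74 = 83

83


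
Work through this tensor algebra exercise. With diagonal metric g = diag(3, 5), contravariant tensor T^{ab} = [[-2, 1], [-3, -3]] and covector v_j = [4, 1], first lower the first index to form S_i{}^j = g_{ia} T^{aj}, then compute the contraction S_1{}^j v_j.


Step 1: lower the first index. For a diagonal metric, g_{ia} T^{aj} = g_{ii} T^{ij} (no sum on i).
g_{11} = 3
S_1{}^1 = 3 * T^{11} = 3 * -2 = -6
S_1{}^2 = 3 * T^{12} = 3 * 1 = 3
Step 2: contract S_1{}^j with v_j.
S_1{}^1 * v_1 = -6 * 4 = -24
S_1{}^2 * v_2 = 3 * 1 = 3
Result = -24 + 3 = -21

-21


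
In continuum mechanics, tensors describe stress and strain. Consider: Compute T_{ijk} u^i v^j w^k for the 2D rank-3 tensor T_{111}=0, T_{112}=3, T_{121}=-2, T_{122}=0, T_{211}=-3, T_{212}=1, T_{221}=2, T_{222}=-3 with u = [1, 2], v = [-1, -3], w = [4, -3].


S = sum over i,j,k of T_{ijk} u_i v_j w_k. Expanding all 8 terms:
T_{111}*u_1*v_1*w_1 = 0*1*-1*4 = 0  (running total: 0)
T_{112}*u_1*v_1*w_2 = 3*1*-1*-3 = 9  (running total: 9)
T_{121}*u_1*v_2*w_1 = -2*1*-3*4 = 24  (running total: 33)
T_{122}*u_1*v_2*w_2 = 0*1*-3*-3 = 0  (running total: 33)
T_{211}*u_2*v_1*w_1 = -3*2*-1*4 = 24  (running total: 57)
T_{212}*u_2*v_1*w_2 = 1*2*-1*-3 = 6  (running total: 63)
T_{221}*u_2*v_2*w_1 = 2*2*-3*4 = -48  (running total: 15)
T_{222}*u_2*v_2*w_2 = -3*2*-3*-3 = -54  (running total: -39)
S = -39

-39


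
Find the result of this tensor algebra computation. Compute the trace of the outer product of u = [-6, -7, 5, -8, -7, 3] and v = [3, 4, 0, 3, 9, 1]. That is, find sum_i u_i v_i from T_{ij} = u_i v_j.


The outer product gives T_{ij} = u_i v_j.
The trace (contraction) is Tr(T) = sum_i T_{ii} = sum_i u_i v_i.
Diagonal entries:
T_{11} = u_1 * v_1 = -6 * 3 = -18
T_{22} = u_2 * v_2 = -7 * 4 = -28
T_{33} = u_3 * v_3 = 5 * 0 = 0
T_{44} = u_4 * v_4 = -8 * 3 = -24
T_{55} = u_5 * v_5 = -7 * 9 = -63
T_{66} = u_6 * v_6 = 3 * 1 = 3
Tr(T) = -18 + -28 + 0 + -24 + -63 + 3 = -130

-130


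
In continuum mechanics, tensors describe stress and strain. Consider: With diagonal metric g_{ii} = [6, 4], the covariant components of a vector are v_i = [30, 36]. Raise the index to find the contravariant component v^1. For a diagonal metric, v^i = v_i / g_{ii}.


To raise an index with a diagonal metric: v^i = v_i / g_{ii}.
For index 1: v_1 = 30, g_{11} = 6
v^1 = 30 / 6 = 5

5


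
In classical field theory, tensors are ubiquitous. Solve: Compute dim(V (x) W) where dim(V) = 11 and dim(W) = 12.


The dimension of a tensor product is the product of dimensions.
dim(V) = 11, dim(W) = 12
dim(V (x) W) = 11 * 12 = 132

132


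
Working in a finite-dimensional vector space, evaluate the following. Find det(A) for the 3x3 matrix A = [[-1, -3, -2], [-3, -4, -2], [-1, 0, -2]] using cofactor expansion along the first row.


Expanding along the first row, det(A) = a11*M_11 - a12*M_12 + a13*M_13, where M_1j is the (1,j) minor.
Minor M_11 = -4*-2 - -2*0 = 8
Minor M_12 = -3*-2 - -2*-1 = 4
Minor M_13 = -3*0 - -4*-1 = -4
det = -1*(8) - -3*(4) + -2*(-4)
    = -8 - -12 + 8
    = 12

12


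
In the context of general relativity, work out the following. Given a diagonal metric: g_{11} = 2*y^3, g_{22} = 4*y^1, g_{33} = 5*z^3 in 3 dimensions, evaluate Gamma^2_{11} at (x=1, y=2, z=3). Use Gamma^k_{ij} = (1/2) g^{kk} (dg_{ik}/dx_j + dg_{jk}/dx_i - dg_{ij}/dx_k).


For a diagonal metric, Gamma^k_{ij} = (1/2) g^{kk} (dg_{ik}/dx_j + dg_{jk}/dx_i - dg_{ij}/dx_k).
The metric is diagonal, so g_{ab} = 0 for a != b.
At the given point: g_{11} = 16, g_{22} = 8, g_{33} = 135
g^{22} = 1/8
dg_{12}/dx_1 = 0 (off-diagonal)
dg_{12}/dx_1 = 0 (off-diagonal)
dg_{11}/dx_2 = dg_{11}/dx_2 = 24
Numerator = 0 + 0 - 24 = -24
Gamma^2_{11} = -24 / (2 * 8) = -3/2

-3/2


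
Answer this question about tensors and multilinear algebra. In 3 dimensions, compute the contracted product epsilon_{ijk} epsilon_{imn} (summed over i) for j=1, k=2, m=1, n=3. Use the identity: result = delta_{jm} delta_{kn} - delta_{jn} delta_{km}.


Using the identity: epsilon_{ijk} epsilon_{imn} = delta_{jm} delta_{kn} - delta_{jn} delta_{km}.
delta_{11} = 1
delta_{23} = 0
delta_{13} = 0
delta_{21} = 0
Result = 1 * 0 - 0 * 0 = 0 - 0 = 0

0


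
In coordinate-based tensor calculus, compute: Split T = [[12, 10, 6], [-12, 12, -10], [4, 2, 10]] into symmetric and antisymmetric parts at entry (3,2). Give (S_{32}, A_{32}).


T_{32} = 2
T_{23} = -10
S_{32} = (2 + -10)/2 = -8/2 = -4
A_{32} = (2 - -10)/2 = 12/2 = 6
Check: S + A = -4 + 6 = 2 = T_{32}.

(-4, 6)


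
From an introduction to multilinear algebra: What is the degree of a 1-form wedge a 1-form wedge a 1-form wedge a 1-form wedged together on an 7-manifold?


The degree of a wedge product is the sum of the degrees of the individual forms.
Degrees: 1, 1, 1, 1
Total degree = 1 + 1 + 1 + 1 = 4

4


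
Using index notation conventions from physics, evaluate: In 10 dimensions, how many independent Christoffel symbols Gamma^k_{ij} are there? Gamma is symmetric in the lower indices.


Christoffel symbols Gamma^k_{ij} are symmetric in i,j, so there are d * d(d+1)/2 independent symbols.
d = 10
d(d+1)/2 = 10 * 11 / 2 = 55
Total = 10 * 55 = 550

550


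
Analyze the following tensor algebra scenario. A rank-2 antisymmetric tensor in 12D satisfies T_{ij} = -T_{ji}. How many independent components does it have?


An antisymmetric rank-2 tensor satisfies A_{ij} = -A_{ji}, so diagonal entries are zero.
The independent components are the upper-triangular entries: C(n, 2) = n(n-1)/2.
n = 12
C(12, 2) = 12 * 11 / 2 = 132 / 2 = 66

66


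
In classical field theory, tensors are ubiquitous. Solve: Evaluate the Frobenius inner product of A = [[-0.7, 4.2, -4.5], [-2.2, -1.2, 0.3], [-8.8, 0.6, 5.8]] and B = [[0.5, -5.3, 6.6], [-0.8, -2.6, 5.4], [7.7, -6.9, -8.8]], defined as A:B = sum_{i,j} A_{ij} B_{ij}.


A:B = sum over all i,j of A_{ij} * B_{ij}.
Row 1: -0.7*0.5=-0.35, 4.2*-5.3=-22.26, -4.5*6.6=-29.7 => row sum = -52.31
Row 2: -2.2*-0.8=1.76, -1.2*-2.6=3.12, 0.3*5.4=1.62 => row sum = 6.5
Row 3: -8.8*7.7=-67.76, 0.6*-6.9=-4.14, 5.8*-8.8=-51.04 => row sum = -122.94
Total = -52.31 + 6.5 + -122.94 = -168.75

-168.75


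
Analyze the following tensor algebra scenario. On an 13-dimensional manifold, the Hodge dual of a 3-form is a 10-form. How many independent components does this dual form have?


The Hodge dual of a p-form on an n-dimensional manifold is an (n-p)-form.
n = 13, p = 3, so dual degree = 13 - 3 = 10
The number of components is C(n, n-p) = C(13, 10) = 286

286


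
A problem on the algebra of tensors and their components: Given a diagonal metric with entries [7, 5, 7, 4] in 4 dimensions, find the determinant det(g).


For a diagonal metric, the determinant is the product of diagonal entries.
Diagonal entries: 7, 5, 7, 4
det(g) = 7 * 5 * 7 * 4 = 980

980


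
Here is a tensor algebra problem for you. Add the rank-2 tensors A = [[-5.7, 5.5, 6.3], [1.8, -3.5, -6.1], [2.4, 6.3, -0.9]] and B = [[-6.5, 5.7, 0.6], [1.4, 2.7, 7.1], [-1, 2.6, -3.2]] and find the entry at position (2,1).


Tensor addition is component-wise: (A + B)_{ij} = A_{ij} + B_{ij}.
A_{21} = 1.8
B_{21} = 1.4
(A + B)_{21} = 1.8 + 1.4 = 3.2

3.2


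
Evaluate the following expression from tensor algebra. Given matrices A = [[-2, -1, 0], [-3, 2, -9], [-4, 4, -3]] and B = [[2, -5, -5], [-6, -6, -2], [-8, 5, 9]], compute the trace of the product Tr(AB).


Tr(AB) = sum_i (AB)_{ii} where (AB)_{ii} = sum_k A_{ik} B_{ki}.
(AB)_{11} = -2*2 + -1*-6 + 0*-8 = 2
(AB)_{22} = -3*-5 + 2*-6 + -9*5 = -42
(AB)_{33} = -4*-5 + 4*-2 + -3*9 = -15
Tr(AB) = 2 + -42 + -15 = -55

-55


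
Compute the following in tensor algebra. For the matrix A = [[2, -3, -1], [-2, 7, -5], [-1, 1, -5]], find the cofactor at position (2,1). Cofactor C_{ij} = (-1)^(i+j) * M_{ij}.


To find cofactor C_{21}, delete row 2 and column 1.
The resulting 2x2 submatrix is: [[-3, -1], [1, -5]]
Minor M_{21} = -3*-5 - -1*1
  = 15 - -1 = 16
Sign = (-1)^(2+1) = (-1)^3 = -1
Cofactor C_{21} = -1 * 16 = -16

-16


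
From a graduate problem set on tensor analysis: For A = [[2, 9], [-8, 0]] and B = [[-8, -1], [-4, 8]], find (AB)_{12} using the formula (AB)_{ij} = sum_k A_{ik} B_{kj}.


(AB)_{ij} = sum_k A_{ik} B_{kj}.
For i=1, j=2:
A_{11} * B_{12} = 2 * -1 = -2
A_{12} * B_{22} = 9 * 8 = 72
Sum = -2 + 72 = 70

70


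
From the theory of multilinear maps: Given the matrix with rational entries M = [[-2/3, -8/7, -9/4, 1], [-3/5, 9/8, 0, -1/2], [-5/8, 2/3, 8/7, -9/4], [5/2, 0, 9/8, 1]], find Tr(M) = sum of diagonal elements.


The trace is the sum of diagonal entries.
Diagonal: M[1,1] = -2/3, M[2,2] = 9/8, M[3,3] = 8/7, M[4,4] = 1
Tr(M) = -2/3 + 9/8 + 8/7 + 1
Computing step by step:
After adding M[1,1]: -2/3
After adding M[2,2]: 11/24
After adding M[3,3]: 269/168
After adding M[4,4]: 437/168
Tr(M) = 437/168

437/168


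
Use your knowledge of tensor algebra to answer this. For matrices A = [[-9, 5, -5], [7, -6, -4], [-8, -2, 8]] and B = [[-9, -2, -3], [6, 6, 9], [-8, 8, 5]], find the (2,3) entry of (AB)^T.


(AB)^T_{ij} = (AB)_{ji} = sum_k A_{jk} B_{ki}.
For i=2, j=3 we need (AB)_{32}:
A_{31} * B_{12} = -8 * -2 = 16
A_{32} * B_{22} = -2 * 6 = -12
A_{33} * B_{32} = 8 * 8 = 64
Sum = 16 + -12 + 64 = 68

68


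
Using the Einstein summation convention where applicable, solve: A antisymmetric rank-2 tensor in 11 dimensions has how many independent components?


A antisymmetric rank-2 tensor in d dimensions has d(d-1)/2 independent components.
d = 11
d(d-1)/2 = 11 * 10 / 2 = 110 / 2 = 55

55


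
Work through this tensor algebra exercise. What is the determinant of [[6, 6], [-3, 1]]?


For a 2x2 matrix [[a, b], [c, d]], det = a*d - b*c.
a = 6, b = 6, c = -3, d = 1
a*d = 6 * 1 = 6
b*c = 6 * -3 = -18
det = 6 - -18 = 24

24


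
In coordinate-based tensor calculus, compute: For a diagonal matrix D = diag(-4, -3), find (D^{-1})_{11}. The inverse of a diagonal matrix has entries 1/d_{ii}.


For a diagonal matrix, the inverse has entries (D^{-1})_{ii} = 1/d_{ii}.
The diagonal entries are: d_{11} = -4, d_{22} = -3
We need (D^{-1})_{11} = 1/d_{11} = 1/-4 = -1/4

-1/4


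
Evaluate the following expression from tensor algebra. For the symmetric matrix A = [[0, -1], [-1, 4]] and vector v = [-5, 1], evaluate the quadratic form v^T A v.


First compute Av:
(Av)_1 = 0*-5 + -1*1 = -1
(Av)_2 = -1*-5 + 4*1 = 9
Av = [-1, 9]
Then v^T (Av) = -5*-1 + 1*9
= 5 + 9 = 14

14


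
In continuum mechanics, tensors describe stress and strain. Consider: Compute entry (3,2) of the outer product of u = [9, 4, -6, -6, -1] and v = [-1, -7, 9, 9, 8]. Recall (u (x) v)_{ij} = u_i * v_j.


The outer product entry T_{ij} = u_i * v_j.
We need i=3, j=2.
u_3 = -6, v_2 = -7
T_{3,2} = -6 * -7 = 42

42


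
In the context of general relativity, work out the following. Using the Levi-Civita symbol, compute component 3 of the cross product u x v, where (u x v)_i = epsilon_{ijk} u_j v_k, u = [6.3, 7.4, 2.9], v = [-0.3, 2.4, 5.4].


(u x v)_3 = sum_{j,k} epsilon_{3jk} u_j v_k. Only permutations of (1,2,3) contribute; the two non-zero terms are:
eps_{312} u_1 v_2 = 1 * 6.3 * 2.4 = 15.12
eps_{321} u_2 v_1 = -1 * 7.4 * -0.3 = 2.22
(u x v)_3 = 17.34

17.34


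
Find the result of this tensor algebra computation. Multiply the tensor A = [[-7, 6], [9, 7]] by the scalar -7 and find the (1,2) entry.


Scalar multiplication: (cA)_{ij} = c * A_{ij}.
c = -7
A_{12} = 6
(cA)_{12} = -7 * 6 = -42

-42


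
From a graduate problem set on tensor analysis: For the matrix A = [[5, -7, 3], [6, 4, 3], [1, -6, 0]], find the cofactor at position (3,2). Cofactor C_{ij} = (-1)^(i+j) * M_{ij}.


To find cofactor C_{32}, delete row 3 and column 2.
The resulting 2x2 submatrix is: [[5, 3], [6, 3]]
Minor M_{32} = 5*3 - 3*6
  = 15 - 18 = -3
Sign = (-1)^(3+2) = (-1)^5 = -1
Cofactor C_{32} = -1 * -3 = 3

3


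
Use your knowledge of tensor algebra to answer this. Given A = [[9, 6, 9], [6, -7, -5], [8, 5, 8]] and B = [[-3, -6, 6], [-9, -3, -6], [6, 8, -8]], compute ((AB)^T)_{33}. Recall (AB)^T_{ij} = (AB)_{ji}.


(AB)^T_{ij} = (AB)_{ji} = sum_k A_{jk} B_{ki}.
For i=3, j=3 we need (AB)_{33}:
A_{31} * B_{13} = 8 * 6 = 48
A_{32} * B_{23} = 5 * -6 = -30
A_{33} * B_{33} = 8 * -8 = -64
Sum = 48 + -30 + -64 = -46

-46


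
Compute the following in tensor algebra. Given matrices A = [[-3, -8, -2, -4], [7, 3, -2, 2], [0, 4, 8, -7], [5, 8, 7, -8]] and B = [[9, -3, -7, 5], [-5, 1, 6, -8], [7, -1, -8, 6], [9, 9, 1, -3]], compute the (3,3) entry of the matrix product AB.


(AB)_{ij} = sum_k A_{ik} B_{kj}.
For i=3, j=3:
A_{31} * B_{13} = 0 * -7 = 0
A_{32} * B_{23} = 4 * 6 = 24
A_{33} * B_{33} = 8 * -8 = -64
A_{34} * B_{43} = -7 * 1 = -7
Sum = 0 + 24 + -64 + -7 = -47

-47
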